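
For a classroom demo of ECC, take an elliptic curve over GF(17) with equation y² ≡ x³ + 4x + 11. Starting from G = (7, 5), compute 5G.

O

Double-and-add on 5 = (101)₂. Start with G = (7, 5) for the leading 1-bit.
double: tangent at (7, 5): λ = (3·7² + 4)/(2·5) ≡ 15/10. 10⁻¹ ≡ 12 (mod 17) since 10·12 = 120 ≡ 1, so λ ≡ 15·12 ≡ 10.
  x = λ² - 7 - 7 = 100 - 14 ≡ 1; y = λ·(7 - 1) - 5 ≡ 4. → (1, 4)
double: tangent at (1, 4): λ = (3·1² + 4)/(2·4) ≡ 7/8. 8⁻¹ ≡ 15 (mod 17), so λ ≡ 7·15 ≡ 3.
  x = λ² - 1 - 1 = 9 - 2 ≡ 7; y = λ·(1 - 7) - 4 ≡ 12. → (7, 12)
add G: (7, 12) + (7, 5): same x and y₁ ≡ -y₂, so the sum is ∞.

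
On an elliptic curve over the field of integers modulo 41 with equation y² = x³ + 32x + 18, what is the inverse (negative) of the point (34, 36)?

(34, 5)

-(34, 36) = (34, -36 mod 41) = (34, 5).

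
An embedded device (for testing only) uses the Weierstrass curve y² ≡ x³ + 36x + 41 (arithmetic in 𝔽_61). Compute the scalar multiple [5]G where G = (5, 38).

(11, 11)

Repeated addition: build up to 5G.
2G: tangent at (5, 38): λ = (3·5² + 36)/(2·38) ≡ 50/15. 15⁻¹ ≡ 57 (mod 61), so λ ≡ 50·57 ≡ 44.
  x = λ² - 5 - 5 = 1936 - 10 ≡ 35; y = λ·(5 - 35) - 38 ≡ 45. → (35, 45)
3G: (35, 45) + (5, 38). λ = (38 - 45)/(5 - 35) ≡ 54/31 mod 61. 31⁻¹ ≡ 2 (mod 61), so λ ≡ 47.
  x = λ² - 35 - 5 = 2209 - 40 ≡ 34; y = λ·(35 - 34) - 45 ≡ 2. → (34, 2)
4G: (34, 2) + (5, 38). λ = (38 - 2)/(5 - 34) ≡ 36/32 mod 61. 32⁻¹ ≡ 21 (mod 61), so λ ≡ 24.
  x = λ² - 34 - 5 = 576 - 39 ≡ 49; y = λ·(34 - 49) - 2 ≡ 4. → (49, 4)
5G: (49, 4) + (5, 38). λ = (38 - 4)/(5 - 49) ≡ 34/17 mod 61. 17⁻¹ ≡ 18 (mod 61), so λ ≡ 2.
  x = λ² - 49 - 5 = 4 - 54 ≡ 11; y = λ·(49 - 11) - 4 ≡ 11. → (11, 11)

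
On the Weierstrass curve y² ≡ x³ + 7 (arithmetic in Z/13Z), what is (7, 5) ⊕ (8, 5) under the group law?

(11, 8)

(7, 5) + (8, 5). λ = (5 - 5)/(8 - 7) ≡ 0/1 mod 13. 1⁻¹ ≡ 1 (mod 13), so λ ≡ 0.
  x = λ² - 7 - 8 = 0 - 15 ≡ 11; y = λ·(7 - 11) - 5 ≡ 8. → (11, 8)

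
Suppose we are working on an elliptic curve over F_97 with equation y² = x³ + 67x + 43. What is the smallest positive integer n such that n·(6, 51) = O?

11

2P: tangent at (6, 51): λ = (3·6² + 67)/(2·51) ≡ 78/5. 5⁻¹ ≡ 39 (mod 97) since 5·39 = 195 ≡ 1, so λ ≡ 78·39 ≡ 35.
  x = λ² - 6 - 6 = 1225 - 12 ≡ 49; y = λ·(6 - 49) - 51 ≡ 93. → (49, 93)
3P: (49, 93) + (6, 51). λ = (51 - 93)/(6 - 49) ≡ 55/54 mod 97. 54⁻¹ ≡ 9 (mod 97) since 54·9 = 486 ≡ 1, so λ ≡ 10.
  x = λ² - 49 - 6 = 100 - 55 ≡ 45; y = λ·(49 - 45) - 93 ≡ 44. → (45, 44)
4P: (45, 44) + (6, 51). λ = (51 - 44)/(6 - 45) ≡ 7/58 mod 97. 58⁻¹ ≡ 92 (mod 97) since 58·92 = 5336 ≡ 1, so λ ≡ 62.
  x = λ² - 45 - 6 = 3844 - 51 ≡ 10; y = λ·(45 - 10) - 44 ≡ 89. → (10, 89)
5P: (10, 89) + (6, 51). λ = (51 - 89)/(6 - 10) ≡ 59/93 mod 97. 93⁻¹ ≡ 24 (mod 97) since 93·24 = 2232 ≡ 1, so λ ≡ 58.
  x = λ² - 10 - 6 = 3364 - 16 ≡ 50; y = λ·(10 - 50) - 89 ≡ 16. → (50, 16)
6P: (50, 16) + (6, 51). λ = (51 - 16)/(6 - 50) ≡ 35/53 mod 97. 53⁻¹ ≡ 11 (mod 97) since 53·11 = 583 ≡ 1, so λ ≡ 94.
  x = λ² - 50 - 6 = 8836 - 56 ≡ 50; y = λ·(50 - 50) - 16 ≡ 81. → (50, 81)
7P: (50, 81) + (6, 51). λ = (51 - 81)/(6 - 50) ≡ 67/53 mod 97. 53⁻¹ ≡ 11 (mod 97) since 53·11 = 583 ≡ 1, so λ ≡ 58.
  x = λ² - 50 - 6 = 3364 - 56 ≡ 10; y = λ·(50 - 10) - 81 ≡ 8. → (10, 8)
8P: (10, 8) + (6, 51). λ = (51 - 8)/(6 - 10) ≡ 43/93 mod 97. 93⁻¹ ≡ 24 (mod 97), so λ ≡ 62.
  x = λ² - 10 - 6 = 3844 - 16 ≡ 45; y = λ·(10 - 45) - 8 ≡ 53. → (45, 53)
9P: (45, 53) + (6, 51). λ = (51 - 53)/(6 - 45) ≡ 95/58 mod 97. 58⁻¹ ≡ 92 (mod 97), so λ ≡ 10.
  x = λ² - 45 - 6 = 100 - 51 ≡ 49; y = λ·(45 - 49) - 53 ≡ 4. → (49, 4)
10P: (49, 4) + (6, 51). λ = (51 - 4)/(6 - 49) ≡ 47/54 mod 97. 54⁻¹ ≡ 9 (mod 97) since 54·9 = 486 ≡ 1, so λ ≡ 35.
  x = λ² - 49 - 6 = 1225 - 55 ≡ 6; y = λ·(49 - 6) - 4 ≡ 46. → (6, 46)
11P: (6, 46) + (6, 51): same x and y₁ ≡ -y₂, so the sum is O.
11P = O, so the order is 11.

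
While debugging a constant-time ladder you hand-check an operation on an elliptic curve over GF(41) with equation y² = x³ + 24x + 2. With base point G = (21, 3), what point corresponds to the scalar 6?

Double-and-add on 6 = (110)₂. Start with G = (21, 3) for the leading 1-bit.
double: tangent at (21, 3): λ = (3·21² + 24)/(2·3) ≡ 35/6. 6⁻¹ ≡ 7 (mod 41) since 6·7 = 42 ≡ 1, so λ ≡ 35·7 ≡ 40.
  x = λ² - 21 - 21 = 1600 - 42 ≡ 0; y = λ·(21 - 0) - 3 ≡ 17. → (0, 17)
add G: (0, 17) + (21, 3). λ = (3 - 17)/(21 - 0) ≡ 27/21 mod 41. 21⁻¹ ≡ 2 (mod 41), so λ ≡ 13.
  x = λ² - 0 - 21 = 169 - 21 ≡ 25; y = λ·(0 - 25) - 17 ≡ 27. → (25, 27)
double: tangent at (25, 27): λ = (3·25² + 24)/(2·27) ≡ 13/13. 13⁻¹ ≡ 19 (mod 41), so λ ≡ 13·19 ≡ 1.
  x = λ² - 25 - 25 = 1 - 50 ≡ 33; y = λ·(25 - 33) - 27 ≡ 6. → (33, 6)

(33, 6)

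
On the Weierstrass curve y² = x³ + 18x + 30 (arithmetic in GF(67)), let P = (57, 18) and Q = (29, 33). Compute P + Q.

(20, 22)

(57, 18) + (29, 33). λ = (33 - 18)/(29 - 57) ≡ 15/39 mod 67. 39⁻¹ ≡ 55 (mod 67), so λ ≡ 21.
  x = λ² - 57 - 29 = 441 - 86 ≡ 20; y = λ·(57 - 20) - 18 ≡ 22. → (20, 22)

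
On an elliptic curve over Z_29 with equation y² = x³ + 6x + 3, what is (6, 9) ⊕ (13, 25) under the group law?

(6, 9) + (13, 25). λ = (25 - 9)/(13 - 6) ≡ 16/7 mod 29. 7⁻¹ ≡ 25 (mod 29), so λ ≡ 23.
  x = λ² - 6 - 13 = 529 - 19 ≡ 17; y = λ·(6 - 17) - 9 ≡ 28. → (17, 28)

(17, 28)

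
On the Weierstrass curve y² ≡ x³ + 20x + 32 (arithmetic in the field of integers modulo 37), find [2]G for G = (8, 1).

(9, 4)

tangent at (8, 1): λ = (3·8² + 20)/(2·1) ≡ 27/2. 2⁻¹ ≡ 19 (mod 37), so λ ≡ 27·19 ≡ 32.
  x = λ² - 8 - 8 = 1024 - 16 ≡ 9; y = λ·(8 - 9) - 1 ≡ 4. → (9, 4)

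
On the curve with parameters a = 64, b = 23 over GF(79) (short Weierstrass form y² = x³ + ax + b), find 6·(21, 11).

(40, 67)

Write P = (21, 11).
Repeated addition: build up to 6P.
2P: tangent at (21, 11): λ = (3·21² + 64)/(2·11) ≡ 44/22. 22⁻¹ ≡ 18 (mod 79), so λ ≡ 44·18 ≡ 2.
  x = λ² - 21 - 21 = 4 - 42 ≡ 41; y = λ·(21 - 41) - 11 ≡ 28. → (41, 28)
3P: (41, 28) + (21, 11). λ = (11 - 28)/(21 - 41) ≡ 62/59 mod 79. 59⁻¹ ≡ 75 (mod 79), so λ ≡ 68.
  x = λ² - 41 - 21 = 4624 - 62 ≡ 59; y = λ·(41 - 59) - 28 ≡ 12. → (59, 12)
4P: (59, 12) + (21, 11). λ = (11 - 12)/(21 - 59) ≡ 78/41 mod 79. 41⁻¹ ≡ 27 (mod 79), so λ ≡ 52.
  x = λ² - 59 - 21 = 2704 - 80 ≡ 17; y = λ·(59 - 17) - 12 ≡ 39. → (17, 39)
5P: (17, 39) + (21, 11). λ = (11 - 39)/(21 - 17) ≡ 51/4 mod 79. 4⁻¹ ≡ 20 (mod 79) since 4·20 = 80 ≡ 1, so λ ≡ 72.
  x = λ² - 17 - 21 = 5184 - 38 ≡ 11; y = λ·(17 - 11) - 39 ≡ 77. → (11, 77)
6P: (11, 77) + (21, 11). λ = (11 - 77)/(21 - 11) ≡ 13/10 mod 79. 10⁻¹ ≡ 8 (mod 79), so λ ≡ 25.
  x = λ² - 11 - 21 = 625 - 32 ≡ 40; y = λ·(11 - 40) - 77 ≡ 67. → (40, 67)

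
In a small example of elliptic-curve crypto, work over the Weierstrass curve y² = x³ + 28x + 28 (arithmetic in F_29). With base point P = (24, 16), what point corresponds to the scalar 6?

Double-and-add on 6 = (110)₂. Start with P = (24, 16) for the leading 1-bit.
double: tangent at (24, 16): λ = (3·24² + 28)/(2·16) ≡ 16/3. 3⁻¹ ≡ 10 (mod 29) since 3·10 = 30 ≡ 1, so λ ≡ 16·10 ≡ 15.
  x = λ² - 24 - 24 = 225 - 48 ≡ 3; y = λ·(24 - 3) - 16 ≡ 9. → (3, 9)
add P: (3, 9) + (24, 16). λ = (16 - 9)/(24 - 3) ≡ 7/21 mod 29. 21⁻¹ ≡ 18 (mod 29), so λ ≡ 10.
  x = λ² - 3 - 24 = 100 - 27 ≡ 15; y = λ·(3 - 15) - 9 ≡ 16. → (15, 16)
double: tangent at (15, 16): λ = (3·15² + 28)/(2·16) ≡ 7/3. 3⁻¹ ≡ 10 (mod 29), so λ ≡ 7·10 ≡ 12.
  x = λ² - 15 - 15 = 144 - 30 ≡ 27; y = λ·(15 - 27) - 16 ≡ 14. → (27, 14)

(27, 14)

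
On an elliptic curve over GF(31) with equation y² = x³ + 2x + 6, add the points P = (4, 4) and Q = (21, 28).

(4, 4) + (21, 28). λ = (28 - 4)/(21 - 4) ≡ 24/17 mod 31. 17⁻¹ ≡ 11 (mod 31), so λ ≡ 16.
  x = λ² - 4 - 21 = 256 - 25 ≡ 14; y = λ·(4 - 14) - 4 ≡ 22. → (14, 22)

(14, 22)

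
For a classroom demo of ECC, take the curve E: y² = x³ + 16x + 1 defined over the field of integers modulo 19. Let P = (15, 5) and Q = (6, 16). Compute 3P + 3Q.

First 3P:
Repeated addition: build up to 3P.
2P: tangent at (15, 5): λ = (3·15² + 16)/(2·5) ≡ 7/10. 10⁻¹ ≡ 2 (mod 19), so λ ≡ 7·2 ≡ 14.
  x = λ² - 15 - 15 = 196 - 30 ≡ 14; y = λ·(15 - 14) - 5 ≡ 9. → (14, 9)
3P: (14, 9) + (15, 5). λ = (5 - 9)/(15 - 14) ≡ 15/1 mod 19. 1⁻¹ ≡ 1 (mod 19) since 1·1 = 1 ≡ 1, so λ ≡ 15.
  x = λ² - 14 - 15 = 225 - 29 ≡ 6; y = λ·(14 - 6) - 9 ≡ 16. → (6, 16)
3P = (6, 16).
Next 3Q:
Repeated addition: build up to 3Q.
2Q: tangent at (6, 16): λ = (3·6² + 16)/(2·16) ≡ 10/13. 13⁻¹ ≡ 3 (mod 19), so λ ≡ 10·3 ≡ 11.
  x = λ² - 6 - 6 = 121 - 12 ≡ 14; y = λ·(6 - 14) - 16 ≡ 10. → (14, 10)
3Q: (14, 10) + (6, 16). λ = (16 - 10)/(6 - 14) ≡ 6/11 mod 19. 11⁻¹ ≡ 7 (mod 19), so λ ≡ 4.
  x = λ² - 14 - 6 = 16 - 20 ≡ 15; y = λ·(14 - 15) - 10 ≡ 5. → (15, 5)
3Q = (15, 5).
Finally 3P + 3Q:
(6, 16) + (15, 5). λ = (5 - 16)/(15 - 6) ≡ 8/9 mod 19. 9⁻¹ ≡ 17 (mod 19), so λ ≡ 3.
  x = λ² - 6 - 15 = 9 - 21 ≡ 7; y = λ·(6 - 7) - 16 ≡ 0. → (7, 0)

(7, 0)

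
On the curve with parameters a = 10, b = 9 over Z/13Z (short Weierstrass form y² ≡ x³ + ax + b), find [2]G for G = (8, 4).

(0, 3)

tangent at (8, 4): λ = (3·8² + 10)/(2·4) ≡ 7/8. 8⁻¹ ≡ 5 (mod 13), so λ ≡ 7·5 ≡ 9.
  x = λ² - 8 - 8 = 81 - 16 ≡ 0; y = λ·(8 - 0) - 4 ≡ 3. → (0, 3)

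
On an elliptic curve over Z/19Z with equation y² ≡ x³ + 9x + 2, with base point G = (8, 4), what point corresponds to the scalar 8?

(2, 16)

Double-and-add on 8 = (1000)₂. Start with G = (8, 4) for the leading 1-bit.
double: tangent at (8, 4): λ = (3·8² + 9)/(2·4) ≡ 11/8. 8⁻¹ ≡ 12 (mod 19), so λ ≡ 11·12 ≡ 18.
  x = λ² - 8 - 8 = 324 - 16 ≡ 4; y = λ·(8 - 4) - 4 ≡ 11. → (4, 11)
double: tangent at (4, 11): λ = (3·4² + 9)/(2·11) ≡ 0/3. 3⁻¹ ≡ 13 (mod 19), so λ ≡ 0·13 ≡ 0.
  x = λ² - 4 - 4 = 0 - 8 ≡ 11; y = λ·(4 - 11) - 11 ≡ 8. → (11, 8)
double: tangent at (11, 8): λ = (3·11² + 9)/(2·8) ≡ 11/16. 16⁻¹ ≡ 6 (mod 19) since 16·6 = 96 ≡ 1, so λ ≡ 11·6 ≡ 9.
  x = λ² - 11 - 11 = 81 - 22 ≡ 2; y = λ·(11 - 2) - 8 ≡ 16. → (2, 16)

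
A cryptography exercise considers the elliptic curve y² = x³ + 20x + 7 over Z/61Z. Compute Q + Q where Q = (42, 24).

(58, 15)

tangent at (42, 24): λ = (3·42² + 20)/(2·24) ≡ 5/48. 48⁻¹ ≡ 14 (mod 61), so λ ≡ 5·14 ≡ 9.
  x = λ² - 42 - 42 = 81 - 84 ≡ 58; y = λ·(42 - 58) - 24 ≡ 15. → (58, 15)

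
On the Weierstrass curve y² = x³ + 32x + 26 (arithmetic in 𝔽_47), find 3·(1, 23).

O

Write P = (1, 23).
Repeated addition: build up to 3P.
2P: tangent at (1, 23): λ = (3·1² + 32)/(2·23) ≡ 35/46. 46⁻¹ ≡ 46 (mod 47), so λ ≡ 35·46 ≡ 12.
  x = λ² - 1 - 1 = 144 - 2 ≡ 1; y = λ·(1 - 1) - 23 ≡ 24. → (1, 24)
3P: (1, 24) + (1, 23): same x and y₁ ≡ -y₂, so the sum is ∞.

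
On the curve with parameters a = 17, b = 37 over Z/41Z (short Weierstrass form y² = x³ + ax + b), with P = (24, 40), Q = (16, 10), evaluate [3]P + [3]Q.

(30, 35)

First 3P:
Repeated addition: build up to 3P.
2P: tangent at (24, 40): λ = (3·24² + 17)/(2·40) ≡ 23/39. 39⁻¹ ≡ 20 (mod 41), so λ ≡ 23·20 ≡ 9.
  x = λ² - 24 - 24 = 81 - 48 ≡ 33; y = λ·(24 - 33) - 40 ≡ 2. → (33, 2)
3P: (33, 2) + (24, 40). λ = (40 - 2)/(24 - 33) ≡ 38/32 mod 41. 32⁻¹ ≡ 9 (mod 41), so λ ≡ 14.
  x = λ² - 33 - 24 = 196 - 57 ≡ 16; y = λ·(33 - 16) - 2 ≡ 31. → (16, 31)
3P = (16, 31).
Next 3Q:
Repeated addition: build up to 3Q.
2Q: tangent at (16, 10): λ = (3·16² + 17)/(2·10) ≡ 6/20. 20⁻¹ ≡ 39 (mod 41), so λ ≡ 6·39 ≡ 29.
  x = λ² - 16 - 16 = 841 - 32 ≡ 30; y = λ·(16 - 30) - 10 ≡ 35. → (30, 35)
3Q: (30, 35) + (16, 10). λ = (10 - 35)/(16 - 30) ≡ 16/27 mod 41. 27⁻¹ ≡ 38 (mod 41) since 27·38 = 1026 ≡ 1, so λ ≡ 34.
  x = λ² - 30 - 16 = 1156 - 46 ≡ 3; y = λ·(30 - 3) - 35 ≡ 22. → (3, 22)
3Q = (3, 22).
Finally 3P + 3Q:
(16, 31) + (3, 22). λ = (22 - 31)/(3 - 16) ≡ 32/28 mod 41. 28⁻¹ ≡ 22 (mod 41) since 28·22 = 616 ≡ 1, so λ ≡ 7.
  x = λ² - 16 - 3 = 49 - 19 ≡ 30; y = λ·(16 - 30) - 31 ≡ 35. → (30, 35)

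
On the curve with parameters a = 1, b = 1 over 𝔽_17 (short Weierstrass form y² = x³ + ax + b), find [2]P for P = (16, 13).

(15, 12)

tangent at (16, 13): λ = (3·16² + 1)/(2·13) ≡ 4/9. 9⁻¹ ≡ 2 (mod 17) since 9·2 = 18 ≡ 1, so λ ≡ 4·2 ≡ 8.
  x = λ² - 16 - 16 = 64 - 32 ≡ 15; y = λ·(16 - 15) - 13 ≡ 12. → (15, 12)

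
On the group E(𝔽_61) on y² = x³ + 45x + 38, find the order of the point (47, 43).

3

2P: tangent at (47, 43): λ = (3·47² + 45)/(2·43) ≡ 23/25. 25⁻¹ ≡ 22 (mod 61), so λ ≡ 23·22 ≡ 18.
  x = λ² - 47 - 47 = 324 - 94 ≡ 47; y = λ·(47 - 47) - 43 ≡ 18. → (47, 18)
3P: (47, 18) + (47, 43): same x and y₁ ≡ -y₂, so the sum is ∞.
3P = ∞, so the order is 3.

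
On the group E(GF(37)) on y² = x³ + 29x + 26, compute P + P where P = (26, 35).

(6, 3)

tangent at (26, 35): λ = (3·26² + 29)/(2·35) ≡ 22/33. 33⁻¹ ≡ 9 (mod 37) since 33·9 = 297 ≡ 1, so λ ≡ 22·9 ≡ 13.
  x = λ² - 26 - 26 = 169 - 52 ≡ 6; y = λ·(26 - 6) - 35 ≡ 3. → (6, 3)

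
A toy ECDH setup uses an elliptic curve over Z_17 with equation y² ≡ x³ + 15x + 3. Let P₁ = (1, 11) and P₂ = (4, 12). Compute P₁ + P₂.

(14, 13)

(1, 11) + (4, 12). λ = (12 - 11)/(4 - 1) ≡ 1/3 mod 17. 3⁻¹ ≡ 6 (mod 17), so λ ≡ 6.
  x = λ² - 1 - 4 = 36 - 5 ≡ 14; y = λ·(1 - 14) - 11 ≡ 13. → (14, 13)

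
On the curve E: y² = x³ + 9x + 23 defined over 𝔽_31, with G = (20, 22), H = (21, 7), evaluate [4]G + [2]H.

(5, 10)

First 4G:
Double-and-add on 4 = (100)₂. Start with G = (20, 22) for the leading 1-bit.
double: tangent at (20, 22): λ = (3·20² + 9)/(2·22) ≡ 0/13. 13⁻¹ ≡ 12 (mod 31) since 13·12 = 156 ≡ 1, so λ ≡ 0·12 ≡ 0.
  x = λ² - 20 - 20 = 0 - 40 ≡ 22; y = λ·(20 - 22) - 22 ≡ 9. → (22, 9)
double: tangent at (22, 9): λ = (3·22² + 9)/(2·9) ≡ 4/18. 18⁻¹ ≡ 19 (mod 31), so λ ≡ 4·19 ≡ 14.
  x = λ² - 22 - 22 = 196 - 44 ≡ 28; y = λ·(22 - 28) - 9 ≡ 0. → (28, 0)
4G = (28, 0).
Next 2H:
Repeated addition: build up to 2H.
2H: tangent at (21, 7): λ = (3·21² + 9)/(2·7) ≡ 30/14. 14⁻¹ ≡ 20 (mod 31), so λ ≡ 30·20 ≡ 11.
  x = λ² - 21 - 21 = 121 - 42 ≡ 17; y = λ·(21 - 17) - 7 ≡ 6. → (17, 6)
2H = (17, 6).
Finally 4G + 2H:
(28, 0) + (17, 6). λ = (6 - 0)/(17 - 28) ≡ 6/20 mod 31. 20⁻¹ ≡ 14 (mod 31), so λ ≡ 22.
  x = λ² - 28 - 17 = 484 - 45 ≡ 5; y = λ·(28 - 5) - 0 ≡ 10. → (5, 10)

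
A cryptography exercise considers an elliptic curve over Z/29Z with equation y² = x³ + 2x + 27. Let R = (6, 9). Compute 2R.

tangent at (6, 9): λ = (3·6² + 2)/(2·9) ≡ 23/18. 18⁻¹ ≡ 21 (mod 29), so λ ≡ 23·21 ≡ 19.
  x = λ² - 6 - 6 = 361 - 12 ≡ 1; y = λ·(6 - 1) - 9 ≡ 28. → (1, 28)

(1, 28)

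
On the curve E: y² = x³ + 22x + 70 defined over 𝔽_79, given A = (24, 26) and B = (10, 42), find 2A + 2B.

(24, 53)

First 2A:
Repeated addition: build up to 2A.
2A: tangent at (24, 26): λ = (3·24² + 22)/(2·26) ≡ 12/52. 52⁻¹ ≡ 38 (mod 79), so λ ≡ 12·38 ≡ 61.
  x = λ² - 24 - 24 = 3721 - 48 ≡ 39; y = λ·(24 - 39) - 26 ≡ 7. → (39, 7)
2A = (39, 7).
Next 2B:
Repeated addition: build up to 2B.
2B: tangent at (10, 42): λ = (3·10² + 22)/(2·42) ≡ 6/5. 5⁻¹ ≡ 16 (mod 79), so λ ≡ 6·16 ≡ 17.
  x = λ² - 10 - 10 = 289 - 20 ≡ 32; y = λ·(10 - 32) - 42 ≡ 58. → (32, 58)
2B = (32, 58).
Finally 2A + 2B:
(39, 7) + (32, 58). λ = (58 - 7)/(32 - 39) ≡ 51/72 mod 79. 72⁻¹ ≡ 45 (mod 79) since 72·45 = 3240 ≡ 1, so λ ≡ 4.
  x = λ² - 39 - 32 = 16 - 71 ≡ 24; y = λ·(39 - 24) - 7 ≡ 53. → (24, 53)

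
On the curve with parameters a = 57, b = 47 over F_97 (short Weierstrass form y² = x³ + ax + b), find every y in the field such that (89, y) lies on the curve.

7, 90

x³ + 57x + 47 = 710089 ≡ 49 (mod 97).
Square roots of 49 mod 97: 7 and 90 (since 7² = 49 ≡ 49).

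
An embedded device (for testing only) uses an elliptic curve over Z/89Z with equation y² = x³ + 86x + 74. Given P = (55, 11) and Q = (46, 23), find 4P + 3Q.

First 4P:
Repeated addition: build up to 4P.
2P: tangent at (55, 11): λ = (3·55² + 86)/(2·11) ≡ 83/22. 22⁻¹ ≡ 85 (mod 89) since 22·85 = 1870 ≡ 1, so λ ≡ 83·85 ≡ 24.
  x = λ² - 55 - 55 = 576 - 110 ≡ 21; y = λ·(55 - 21) - 11 ≡ 4. → (21, 4)
3P: (21, 4) + (55, 11). λ = (11 - 4)/(55 - 21) ≡ 7/34 mod 89. 34⁻¹ ≡ 55 (mod 89), so λ ≡ 29.
  x = λ² - 21 - 55 = 841 - 76 ≡ 53; y = λ·(21 - 53) - 4 ≡ 47. → (53, 47)
4P: (53, 47) + (55, 11). λ = (11 - 47)/(55 - 53) ≡ 53/2 mod 89. 2⁻¹ ≡ 45 (mod 89), so λ ≡ 71.
  x = λ² - 53 - 55 = 5041 - 108 ≡ 38; y = λ·(53 - 38) - 47 ≡ 39. → (38, 39)
4P = (38, 39).
Next 3Q:
Repeated addition: build up to 3Q.
2Q: tangent at (46, 23): λ = (3·46² + 86)/(2·23) ≡ 26/46. 46⁻¹ ≡ 60 (mod 89) since 46·60 = 2760 ≡ 1, so λ ≡ 26·60 ≡ 47.
  x = λ² - 46 - 46 = 2209 - 92 ≡ 70; y = λ·(46 - 70) - 23 ≡ 6. → (70, 6)
3Q: (70, 6) + (46, 23). λ = (23 - 6)/(46 - 70) ≡ 17/65 mod 89. 65⁻¹ ≡ 63 (mod 89) since 65·63 = 4095 ≡ 1, so λ ≡ 3.
  x = λ² - 70 - 46 = 9 - 116 ≡ 71; y = λ·(70 - 71) - 6 ≡ 80. → (71, 80)
3Q = (71, 80).
Finally 4P + 3Q:
(38, 39) + (71, 80). λ = (80 - 39)/(71 - 38) ≡ 41/33 mod 89. 33⁻¹ ≡ 27 (mod 89) since 33·27 = 891 ≡ 1, so λ ≡ 39.
  x = λ² - 38 - 71 = 1521 - 109 ≡ 77; y = λ·(38 - 77) - 39 ≡ 42. → (77, 42)

(77, 42)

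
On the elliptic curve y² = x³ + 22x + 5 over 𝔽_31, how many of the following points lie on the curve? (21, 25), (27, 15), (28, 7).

(21, 25): 25² ≡ 5, rhs ≡ 25 → off.
(27, 15): 15² ≡ 8, rhs ≡ 8 → on.
(28, 7): 7² ≡ 18, rhs ≡ 5 → off.

1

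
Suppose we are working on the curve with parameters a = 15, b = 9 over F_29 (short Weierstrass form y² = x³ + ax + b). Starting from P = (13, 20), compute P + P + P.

Repeated addition: build up to 3P.
2P: tangent at (13, 20): λ = (3·13² + 15)/(2·20) ≡ 0/11. 11⁻¹ ≡ 8 (mod 29) since 11·8 = 88 ≡ 1, so λ ≡ 0·8 ≡ 0.
  x = λ² - 13 - 13 = 0 - 26 ≡ 3; y = λ·(13 - 3) - 20 ≡ 9. → (3, 9)
3P: (3, 9) + (13, 20). λ = (20 - 9)/(13 - 3) ≡ 11/10 mod 29. 10⁻¹ ≡ 3 (mod 29), so λ ≡ 4.
  x = λ² - 3 - 13 = 16 - 16 ≡ 0; y = λ·(3 - 0) - 9 ≡ 3. → (0, 3)

(0, 3)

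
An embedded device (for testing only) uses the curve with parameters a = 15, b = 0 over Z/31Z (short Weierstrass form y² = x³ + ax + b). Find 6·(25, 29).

(1, 4)

Write G = (25, 29).
Repeated addition: build up to 6G.
2G: tangent at (25, 29): λ = (3·25² + 15)/(2·29) ≡ 30/27. 27⁻¹ ≡ 23 (mod 31), so λ ≡ 30·23 ≡ 8.
  x = λ² - 25 - 25 = 64 - 50 ≡ 14; y = λ·(25 - 14) - 29 ≡ 28. → (14, 28)
3G: (14, 28) + (25, 29). λ = (29 - 28)/(25 - 14) ≡ 1/11 mod 31. 11⁻¹ ≡ 17 (mod 31), so λ ≡ 17.
  x = λ² - 14 - 25 = 289 - 39 ≡ 2; y = λ·(14 - 2) - 28 ≡ 21. → (2, 21)
4G: (2, 21) + (25, 29). λ = (29 - 21)/(25 - 2) ≡ 8/23 mod 31. 23⁻¹ ≡ 27 (mod 31), so λ ≡ 30.
  x = λ² - 2 - 25 = 900 - 27 ≡ 5; y = λ·(2 - 5) - 21 ≡ 13. → (5, 13)
5G: (5, 13) + (25, 29). λ = (29 - 13)/(25 - 5) ≡ 16/20 mod 31. 20⁻¹ ≡ 14 (mod 31) since 20·14 = 280 ≡ 1, so λ ≡ 7.
  x = λ² - 5 - 25 = 49 - 30 ≡ 19; y = λ·(5 - 19) - 13 ≡ 13. → (19, 13)
6G: (19, 13) + (25, 29). λ = (29 - 13)/(25 - 19) ≡ 16/6 mod 31. 6⁻¹ ≡ 26 (mod 31) since 6·26 = 156 ≡ 1, so λ ≡ 13.
  x = λ² - 19 - 25 = 169 - 44 ≡ 1; y = λ·(19 - 1) - 13 ≡ 4. → (1, 4)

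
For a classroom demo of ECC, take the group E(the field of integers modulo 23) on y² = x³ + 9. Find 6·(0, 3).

Write G = (0, 3).
Repeated addition: build up to 6G.
2G: tangent at (0, 3): λ = (3·0² + 0)/(2·3) ≡ 0/6. 6⁻¹ ≡ 4 (mod 23), so λ ≡ 0·4 ≡ 0.
  x = λ² - 0 - 0 = 0 - 0 ≡ 0; y = λ·(0 - 0) - 3 ≡ 20. → (0, 20)
3G: (0, 20) + (0, 3): same x and y₁ ≡ -y₂, so the sum is O.
4G: O + (0, 3) = (0, 3) (identity).
5G: tangent at (0, 3): λ = (3·0² + 0)/(2·3) ≡ 0/6. 6⁻¹ ≡ 4 (mod 23), so λ ≡ 0·4 ≡ 0.
  x = λ² - 0 - 0 = 0 - 0 ≡ 0; y = λ·(0 - 0) - 3 ≡ 20. → (0, 20)
6G: (0, 20) + (0, 3): same x and y₁ ≡ -y₂, so the sum is O.

O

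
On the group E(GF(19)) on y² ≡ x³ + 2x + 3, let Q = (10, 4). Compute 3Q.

Repeated addition: build up to 3Q.
2Q: tangent at (10, 4): λ = (3·10² + 2)/(2·4) ≡ 17/8. 8⁻¹ ≡ 12 (mod 19), so λ ≡ 17·12 ≡ 14.
  x = λ² - 10 - 10 = 196 - 20 ≡ 5; y = λ·(10 - 5) - 4 ≡ 9. → (5, 9)
3Q: (5, 9) + (10, 4). λ = (4 - 9)/(10 - 5) ≡ 14/5 mod 19. 5⁻¹ ≡ 4 (mod 19), so λ ≡ 18.
  x = λ² - 5 - 10 = 324 - 15 ≡ 5; y = λ·(5 - 5) - 9 ≡ 10. → (5, 10)

(5, 10)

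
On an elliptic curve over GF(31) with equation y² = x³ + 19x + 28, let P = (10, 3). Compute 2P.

(21, 27)

tangent at (10, 3): λ = (3·10² + 19)/(2·3) ≡ 9/6. 6⁻¹ ≡ 26 (mod 31), so λ ≡ 9·26 ≡ 17.
  x = λ² - 10 - 10 = 289 - 20 ≡ 21; y = λ·(10 - 21) - 3 ≡ 27. → (21, 27)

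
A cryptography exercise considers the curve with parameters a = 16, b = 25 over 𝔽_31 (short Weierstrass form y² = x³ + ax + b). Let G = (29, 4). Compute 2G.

(24, 29)

tangent at (29, 4): λ = (3·29² + 16)/(2·4) ≡ 28/8. 8⁻¹ ≡ 4 (mod 31), so λ ≡ 28·4 ≡ 19.
  x = λ² - 29 - 29 = 361 - 58 ≡ 24; y = λ·(29 - 24) - 4 ≡ 29. → (24, 29)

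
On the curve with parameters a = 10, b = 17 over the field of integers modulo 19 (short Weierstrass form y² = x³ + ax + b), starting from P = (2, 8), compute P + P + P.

Repeated addition: build up to 3P.
2P: tangent at (2, 8): λ = (3·2² + 10)/(2·8) ≡ 3/16. 16⁻¹ ≡ 6 (mod 19), so λ ≡ 3·6 ≡ 18.
  x = λ² - 2 - 2 = 324 - 4 ≡ 16; y = λ·(2 - 16) - 8 ≡ 6. → (16, 6)
3P: (16, 6) + (2, 8). λ = (8 - 6)/(2 - 16) ≡ 2/5 mod 19. 5⁻¹ ≡ 4 (mod 19), so λ ≡ 8.
  x = λ² - 16 - 2 = 64 - 18 ≡ 8; y = λ·(16 - 8) - 6 ≡ 1. → (8, 1)

(8, 1)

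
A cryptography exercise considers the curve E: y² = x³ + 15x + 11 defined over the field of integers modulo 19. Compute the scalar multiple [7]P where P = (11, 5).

(8, 15)

Double-and-add on 7 = (111)₂. Start with P = (11, 5) for the leading 1-bit.
double: tangent at (11, 5): λ = (3·11² + 15)/(2·5) ≡ 17/10. 10⁻¹ ≡ 2 (mod 19) since 10·2 = 20 ≡ 1, so λ ≡ 17·2 ≡ 15.
  x = λ² - 11 - 11 = 225 - 22 ≡ 13; y = λ·(11 - 13) - 5 ≡ 3. → (13, 3)
add P: (13, 3) + (11, 5). λ = (5 - 3)/(11 - 13) ≡ 2/17 mod 19. 17⁻¹ ≡ 9 (mod 19), so λ ≡ 18.
  x = λ² - 13 - 11 = 324 - 24 ≡ 15; y = λ·(13 - 15) - 3 ≡ 18. → (15, 18)
double: tangent at (15, 18): λ = (3·15² + 15)/(2·18) ≡ 6/17. 17⁻¹ ≡ 9 (mod 19) since 17·9 = 153 ≡ 1, so λ ≡ 6·9 ≡ 16.
  x = λ² - 15 - 15 = 256 - 30 ≡ 17; y = λ·(15 - 17) - 18 ≡ 7. → (17, 7)
add P: (17, 7) + (11, 5). λ = (5 - 7)/(11 - 17) ≡ 17/13 mod 19. 13⁻¹ ≡ 3 (mod 19) since 13·3 = 39 ≡ 1, so λ ≡ 13.
  x = λ² - 17 - 11 = 169 - 28 ≡ 8; y = λ·(17 - 8) - 7 ≡ 15. → (8, 15)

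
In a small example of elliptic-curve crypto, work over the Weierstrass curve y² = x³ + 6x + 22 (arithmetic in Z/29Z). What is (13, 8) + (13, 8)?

tangent at (13, 8): λ = (3·13² + 6)/(2·8) ≡ 20/16. 16⁻¹ ≡ 20 (mod 29), so λ ≡ 20·20 ≡ 23.
  x = λ² - 13 - 13 = 529 - 26 ≡ 10; y = λ·(13 - 10) - 8 ≡ 3. → (10, 3)

(10, 3)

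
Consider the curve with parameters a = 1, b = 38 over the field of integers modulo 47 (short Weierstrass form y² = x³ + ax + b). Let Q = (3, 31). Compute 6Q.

Repeated addition: build up to 6Q.
2Q: tangent at (3, 31): λ = (3·3² + 1)/(2·31) ≡ 28/15. 15⁻¹ ≡ 22 (mod 47), so λ ≡ 28·22 ≡ 5.
  x = λ² - 3 - 3 = 25 - 6 ≡ 19; y = λ·(3 - 19) - 31 ≡ 30. → (19, 30)
3Q: (19, 30) + (3, 31). λ = (31 - 30)/(3 - 19) ≡ 1/31 mod 47. 31⁻¹ ≡ 44 (mod 47) since 31·44 = 1364 ≡ 1, so λ ≡ 44.
  x = λ² - 19 - 3 = 1936 - 22 ≡ 34; y = λ·(19 - 34) - 30 ≡ 15. → (34, 15)
4Q: (34, 15) + (3, 31). λ = (31 - 15)/(3 - 34) ≡ 16/16 mod 47. 16⁻¹ ≡ 3 (mod 47), so λ ≡ 1.
  x = λ² - 34 - 3 = 1 - 37 ≡ 11; y = λ·(34 - 11) - 15 ≡ 8. → (11, 8)
5Q: (11, 8) + (3, 31). λ = (31 - 8)/(3 - 11) ≡ 23/39 mod 47. 39⁻¹ ≡ 41 (mod 47), so λ ≡ 3.
  x = λ² - 11 - 3 = 9 - 14 ≡ 42; y = λ·(11 - 42) - 8 ≡ 40. → (42, 40)
6Q: (42, 40) + (3, 31). λ = (31 - 40)/(3 - 42) ≡ 38/8 mod 47. 8⁻¹ ≡ 6 (mod 47) since 8·6 = 48 ≡ 1, so λ ≡ 40.
  x = λ² - 42 - 3 = 1600 - 45 ≡ 4; y = λ·(42 - 4) - 40 ≡ 23. → (4, 23)

(4, 23)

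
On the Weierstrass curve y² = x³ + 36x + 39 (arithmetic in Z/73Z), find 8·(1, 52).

Write Q = (1, 52).
Double-and-add on 8 = (1000)₂. Start with Q = (1, 52) for the leading 1-bit.
double: tangent at (1, 52): λ = (3·1² + 36)/(2·52) ≡ 39/31. 31⁻¹ ≡ 33 (mod 73), so λ ≡ 39·33 ≡ 46.
  x = λ² - 1 - 1 = 2116 - 2 ≡ 70; y = λ·(1 - 70) - 52 ≡ 59. → (70, 59)
double: tangent at (70, 59): λ = (3·70² + 36)/(2·59) ≡ 63/45. 45⁻¹ ≡ 13 (mod 73) since 45·13 = 585 ≡ 1, so λ ≡ 63·13 ≡ 16.
  x = λ² - 70 - 70 = 256 - 140 ≡ 43; y = λ·(70 - 43) - 59 ≡ 8. → (43, 8)
double: tangent at (43, 8): λ = (3·43² + 36)/(2·8) ≡ 35/16. 16⁻¹ ≡ 32 (mod 73), so λ ≡ 35·32 ≡ 25.
  x = λ² - 43 - 43 = 625 - 86 ≡ 28; y = λ·(43 - 28) - 8 ≡ 2. → (28, 2)

(28, 2)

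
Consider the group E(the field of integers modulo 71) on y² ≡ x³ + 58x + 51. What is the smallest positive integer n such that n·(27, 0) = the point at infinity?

2P: (27, 0) + (27, 0): same x and y₁ ≡ -y₂, so the sum is the point at infinity.
2P = the point at infinity, so the order is 2.

2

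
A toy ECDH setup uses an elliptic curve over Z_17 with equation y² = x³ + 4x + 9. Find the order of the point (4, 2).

9

2P: tangent at (4, 2): λ = (3·4² + 4)/(2·2) ≡ 1/4. 4⁻¹ ≡ 13 (mod 17), so λ ≡ 1·13 ≡ 13.
  x = λ² - 4 - 4 = 169 - 8 ≡ 8; y = λ·(4 - 8) - 2 ≡ 14. → (8, 14)
3P: (8, 14) + (4, 2). λ = (2 - 14)/(4 - 8) ≡ 5/13 mod 17. 13⁻¹ ≡ 4 (mod 17) since 13·4 = 52 ≡ 1, so λ ≡ 3.
  x = λ² - 8 - 4 = 9 - 12 ≡ 14; y = λ·(8 - 14) - 14 ≡ 2. → (14, 2)
4P: (14, 2) + (4, 2). λ = (2 - 2)/(4 - 14) ≡ 0/7 mod 17. 7⁻¹ ≡ 5 (mod 17) since 7·5 = 35 ≡ 1, so λ ≡ 0.
  x = λ² - 14 - 4 = 0 - 18 ≡ 16; y = λ·(14 - 16) - 2 ≡ 15. → (16, 15)
5P: (16, 15) + (4, 2). λ = (2 - 15)/(4 - 16) ≡ 4/5 mod 17. 5⁻¹ ≡ 7 (mod 17) since 5·7 = 35 ≡ 1, so λ ≡ 11.
  x = λ² - 16 - 4 = 121 - 20 ≡ 16; y = λ·(16 - 16) - 15 ≡ 2. → (16, 2)
6P: (16, 2) + (4, 2). λ = (2 - 2)/(4 - 16) ≡ 0/5 mod 17. 5⁻¹ ≡ 7 (mod 17) since 5·7 = 35 ≡ 1, so λ ≡ 0.
  x = λ² - 16 - 4 = 0 - 20 ≡ 14; y = λ·(16 - 14) - 2 ≡ 15. → (14, 15)
7P: (14, 15) + (4, 2). λ = (2 - 15)/(4 - 14) ≡ 4/7 mod 17. 7⁻¹ ≡ 5 (mod 17), so λ ≡ 3.
  x = λ² - 14 - 4 = 9 - 18 ≡ 8; y = λ·(14 - 8) - 15 ≡ 3. → (8, 3)
8P: (8, 3) + (4, 2). λ = (2 - 3)/(4 - 8) ≡ 16/13 mod 17. 13⁻¹ ≡ 4 (mod 17), so λ ≡ 13.
  x = λ² - 8 - 4 = 169 - 12 ≡ 4; y = λ·(8 - 4) - 3 ≡ 15. → (4, 15)
9P: (4, 15) + (4, 2): same x and y₁ ≡ -y₂, so the sum is O.
9P = O, so the order is 9.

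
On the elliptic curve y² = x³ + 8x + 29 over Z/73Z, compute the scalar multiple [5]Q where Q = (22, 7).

Repeated addition: build up to 5Q.
2Q: tangent at (22, 7): λ = (3·22² + 8)/(2·7) ≡ 0/14. 14⁻¹ ≡ 47 (mod 73), so λ ≡ 0·47 ≡ 0.
  x = λ² - 22 - 22 = 0 - 44 ≡ 29; y = λ·(22 - 29) - 7 ≡ 66. → (29, 66)
3Q: (29, 66) + (22, 7). λ = (7 - 66)/(22 - 29) ≡ 14/66 mod 73. 66⁻¹ ≡ 52 (mod 73) since 66·52 = 3432 ≡ 1, so λ ≡ 71.
  x = λ² - 29 - 22 = 5041 - 51 ≡ 26; y = λ·(29 - 26) - 66 ≡ 1. → (26, 1)
4Q: (26, 1) + (22, 7). λ = (7 - 1)/(22 - 26) ≡ 6/69 mod 73. 69⁻¹ ≡ 18 (mod 73) since 69·18 = 1242 ≡ 1, so λ ≡ 35.
  x = λ² - 26 - 22 = 1225 - 48 ≡ 9; y = λ·(26 - 9) - 1 ≡ 10. → (9, 10)
5Q: (9, 10) + (22, 7). λ = (7 - 10)/(22 - 9) ≡ 70/13 mod 73. 13⁻¹ ≡ 45 (mod 73), so λ ≡ 11.
  x = λ² - 9 - 22 = 121 - 31 ≡ 17; y = λ·(9 - 17) - 10 ≡ 48. → (17, 48)

(17, 48)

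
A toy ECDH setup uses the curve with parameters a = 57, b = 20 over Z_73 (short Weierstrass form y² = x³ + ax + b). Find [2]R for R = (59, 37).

tangent at (59, 37): λ = (3·59² + 57)/(2·37) ≡ 61/1. 1⁻¹ ≡ 1 (mod 73), so λ ≡ 61·1 ≡ 61.
  x = λ² - 59 - 59 = 3721 - 118 ≡ 26; y = λ·(59 - 26) - 37 ≡ 5. → (26, 5)

(26, 5)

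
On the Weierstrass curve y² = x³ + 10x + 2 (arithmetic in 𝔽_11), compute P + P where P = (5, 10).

tangent at (5, 10): λ = (3·5² + 10)/(2·10) ≡ 8/9. 9⁻¹ ≡ 5 (mod 11) since 9·5 = 45 ≡ 1, so λ ≡ 8·5 ≡ 7.
  x = λ² - 5 - 5 = 49 - 10 ≡ 6; y = λ·(5 - 6) - 10 ≡ 5. → (6, 5)

(6, 5)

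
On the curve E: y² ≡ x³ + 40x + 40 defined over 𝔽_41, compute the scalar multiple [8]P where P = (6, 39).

(24, 33)

Repeated addition: build up to 8P.
2P: tangent at (6, 39): λ = (3·6² + 40)/(2·39) ≡ 25/37. 37⁻¹ ≡ 10 (mod 41), so λ ≡ 25·10 ≡ 4.
  x = λ² - 6 - 6 = 16 - 12 ≡ 4; y = λ·(6 - 4) - 39 ≡ 10. → (4, 10)
3P: (4, 10) + (6, 39). λ = (39 - 10)/(6 - 4) ≡ 29/2 mod 41. 2⁻¹ ≡ 21 (mod 41) since 2·21 = 42 ≡ 1, so λ ≡ 35.
  x = λ² - 4 - 6 = 1225 - 10 ≡ 26; y = λ·(4 - 26) - 10 ≡ 40. → (26, 40)
4P: (26, 40) + (6, 39). λ = (39 - 40)/(6 - 26) ≡ 40/21 mod 41. 21⁻¹ ≡ 2 (mod 41), so λ ≡ 39.
  x = λ² - 26 - 6 = 1521 - 32 ≡ 13; y = λ·(26 - 13) - 40 ≡ 16. → (13, 16)
5P: (13, 16) + (6, 39). λ = (39 - 16)/(6 - 13) ≡ 23/34 mod 41. 34⁻¹ ≡ 35 (mod 41), so λ ≡ 26.
  x = λ² - 13 - 6 = 676 - 19 ≡ 1; y = λ·(13 - 1) - 16 ≡ 9. → (1, 9)
6P: (1, 9) + (6, 39). λ = (39 - 9)/(6 - 1) ≡ 30/5 mod 41. 5⁻¹ ≡ 33 (mod 41), so λ ≡ 6.
  x = λ² - 1 - 6 = 36 - 7 ≡ 29; y = λ·(1 - 29) - 9 ≡ 28. → (29, 28)
7P: (29, 28) + (6, 39). λ = (39 - 28)/(6 - 29) ≡ 11/18 mod 41. 18⁻¹ ≡ 16 (mod 41) since 18·16 = 288 ≡ 1, so λ ≡ 12.
  x = λ² - 29 - 6 = 144 - 35 ≡ 27; y = λ·(29 - 27) - 28 ≡ 37. → (27, 37)
8P: (27, 37) + (6, 39). λ = (39 - 37)/(6 - 27) ≡ 2/20 mod 41. 20⁻¹ ≡ 39 (mod 41) since 20·39 = 780 ≡ 1, so λ ≡ 37.
  x = λ² - 27 - 6 = 1369 - 33 ≡ 24; y = λ·(27 - 24) - 37 ≡ 33. → (24, 33)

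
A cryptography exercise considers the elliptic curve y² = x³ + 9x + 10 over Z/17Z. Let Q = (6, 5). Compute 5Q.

Repeated addition: build up to 5Q.
2Q: tangent at (6, 5): λ = (3·6² + 9)/(2·5) ≡ 15/10. 10⁻¹ ≡ 12 (mod 17) since 10·12 = 120 ≡ 1, so λ ≡ 15·12 ≡ 10.
  x = λ² - 6 - 6 = 100 - 12 ≡ 3; y = λ·(6 - 3) - 5 ≡ 8. → (3, 8)
3Q: (3, 8) + (6, 5). λ = (5 - 8)/(6 - 3) ≡ 14/3 mod 17. 3⁻¹ ≡ 6 (mod 17) since 3·6 = 18 ≡ 1, so λ ≡ 16.
  x = λ² - 3 - 6 = 256 - 9 ≡ 9; y = λ·(3 - 9) - 8 ≡ 15. → (9, 15)
4Q: (9, 15) + (6, 5). λ = (5 - 15)/(6 - 9) ≡ 7/14 mod 17. 14⁻¹ ≡ 11 (mod 17), so λ ≡ 9.
  x = λ² - 9 - 6 = 81 - 15 ≡ 15; y = λ·(9 - 15) - 15 ≡ 16. → (15, 16)
5Q: (15, 16) + (6, 5). λ = (5 - 16)/(6 - 15) ≡ 6/8 mod 17. 8⁻¹ ≡ 15 (mod 17), so λ ≡ 5.
  x = λ² - 15 - 6 = 25 - 21 ≡ 4; y = λ·(15 - 4) - 16 ≡ 5. → (4, 5)

(4, 5)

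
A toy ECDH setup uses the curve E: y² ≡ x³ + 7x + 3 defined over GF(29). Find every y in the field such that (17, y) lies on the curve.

none

x³ + 7x + 3 = 5035 ≡ 18 (mod 29).
18 is a non-residue mod 29; no y exists.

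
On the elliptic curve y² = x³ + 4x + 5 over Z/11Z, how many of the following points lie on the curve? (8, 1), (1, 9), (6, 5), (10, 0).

(8, 1): 1² ≡ 1, rhs ≡ 10 → off.
(1, 9): 9² ≡ 4, rhs ≡ 10 → off.
(6, 5): 5² ≡ 3, rhs ≡ 3 → on.
(10, 0): 0² ≡ 0, rhs ≡ 0 → on.

2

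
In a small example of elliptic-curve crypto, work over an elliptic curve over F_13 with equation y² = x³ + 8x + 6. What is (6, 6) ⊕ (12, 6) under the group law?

(6, 6) + (12, 6). λ = (6 - 6)/(12 - 6) ≡ 0/6 mod 13. 6⁻¹ ≡ 11 (mod 13), so λ ≡ 0.
  x = λ² - 6 - 12 = 0 - 18 ≡ 8; y = λ·(6 - 8) - 6 ≡ 7. → (8, 7)

(8, 7)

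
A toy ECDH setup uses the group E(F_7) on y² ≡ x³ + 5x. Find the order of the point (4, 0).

2

2P: (4, 0) + (4, 0): same x and y₁ ≡ -y₂, so the sum is O.
2P = O, so the order is 2.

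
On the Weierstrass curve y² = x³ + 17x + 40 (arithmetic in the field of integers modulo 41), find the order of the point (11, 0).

2P: (11, 0) + (11, 0): same x and y₁ ≡ -y₂, so the sum is the point at infinity.
2P = the point at infinity, so the order is 2.

2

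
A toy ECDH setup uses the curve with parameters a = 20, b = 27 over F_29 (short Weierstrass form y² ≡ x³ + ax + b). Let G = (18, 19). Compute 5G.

Double-and-add on 5 = (101)₂. Start with G = (18, 19) for the leading 1-bit.
double: tangent at (18, 19): λ = (3·18² + 20)/(2·19) ≡ 6/9. 9⁻¹ ≡ 13 (mod 29), so λ ≡ 6·13 ≡ 20.
  x = λ² - 18 - 18 = 400 - 36 ≡ 16; y = λ·(18 - 16) - 19 ≡ 21. → (16, 21)
double: tangent at (16, 21): λ = (3·16² + 20)/(2·21) ≡ 5/13. 13⁻¹ ≡ 9 (mod 29), so λ ≡ 5·9 ≡ 16.
  x = λ² - 16 - 16 = 256 - 32 ≡ 21; y = λ·(16 - 21) - 21 ≡ 15. → (21, 15)
add G: (21, 15) + (18, 19). λ = (19 - 15)/(18 - 21) ≡ 4/26 mod 29. 26⁻¹ ≡ 19 (mod 29) since 26·19 = 494 ≡ 1, so λ ≡ 18.
  x = λ² - 21 - 18 = 324 - 39 ≡ 24; y = λ·(21 - 24) - 15 ≡ 18. → (24, 18)

(24, 18)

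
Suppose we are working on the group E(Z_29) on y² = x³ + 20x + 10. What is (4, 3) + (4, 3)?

tangent at (4, 3): λ = (3·4² + 20)/(2·3) ≡ 10/6. 6⁻¹ ≡ 5 (mod 29) since 6·5 = 30 ≡ 1, so λ ≡ 10·5 ≡ 21.
  x = λ² - 4 - 4 = 441 - 8 ≡ 27; y = λ·(4 - 27) - 3 ≡ 7. → (27, 7)

(27, 7)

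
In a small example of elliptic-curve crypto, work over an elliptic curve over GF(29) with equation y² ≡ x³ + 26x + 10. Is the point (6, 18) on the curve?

y² = 18² ≡ 5; x³ + 26x + 10 = 382 ≡ 5 (mod 29). 5 = 5.

yes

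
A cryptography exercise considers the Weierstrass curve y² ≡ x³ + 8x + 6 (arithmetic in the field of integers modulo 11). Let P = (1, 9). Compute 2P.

(9, 2)

tangent at (1, 9): λ = (3·1² + 8)/(2·9) ≡ 0/7. 7⁻¹ ≡ 8 (mod 11) since 7·8 = 56 ≡ 1, so λ ≡ 0·8 ≡ 0.
  x = λ² - 1 - 1 = 0 - 2 ≡ 9; y = λ·(1 - 9) - 9 ≡ 2. → (9, 2)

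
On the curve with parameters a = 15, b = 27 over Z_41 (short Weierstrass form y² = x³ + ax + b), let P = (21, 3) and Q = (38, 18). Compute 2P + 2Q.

(12, 7)

First 2P:
Repeated addition: build up to 2P.
2P: tangent at (21, 3): λ = (3·21² + 15)/(2·3) ≡ 26/6. 6⁻¹ ≡ 7 (mod 41), so λ ≡ 26·7 ≡ 18.
  x = λ² - 21 - 21 = 324 - 42 ≡ 36; y = λ·(21 - 36) - 3 ≡ 14. → (36, 14)
2P = (36, 14).
Next 2Q:
Repeated addition: build up to 2Q.
2Q: tangent at (38, 18): λ = (3·38² + 15)/(2·18) ≡ 1/36. 36⁻¹ ≡ 8 (mod 41) since 36·8 = 288 ≡ 1, so λ ≡ 1·8 ≡ 8.
  x = λ² - 38 - 38 = 64 - 76 ≡ 29; y = λ·(38 - 29) - 18 ≡ 13. → (29, 13)
2Q = (29, 13).
Finally 2P + 2Q:
(36, 14) + (29, 13). λ = (13 - 14)/(29 - 36) ≡ 40/34 mod 41. 34⁻¹ ≡ 35 (mod 41), so λ ≡ 6.
  x = λ² - 36 - 29 = 36 - 65 ≡ 12; y = λ·(36 - 12) - 14 ≡ 7. → (12, 7)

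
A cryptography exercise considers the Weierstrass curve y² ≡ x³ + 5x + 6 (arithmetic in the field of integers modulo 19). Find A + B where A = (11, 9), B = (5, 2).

(7, 2)

(11, 9) + (5, 2). λ = (2 - 9)/(5 - 11) ≡ 12/13 mod 19. 13⁻¹ ≡ 3 (mod 19) since 13·3 = 39 ≡ 1, so λ ≡ 17.
  x = λ² - 11 - 5 = 289 - 16 ≡ 7; y = λ·(11 - 7) - 9 ≡ 2. → (7, 2)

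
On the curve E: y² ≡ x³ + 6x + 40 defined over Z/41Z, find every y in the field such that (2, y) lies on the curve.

none

x³ + 6x + 40 = 60 ≡ 19 (mod 41).
19 is a non-residue mod 41; no y exists.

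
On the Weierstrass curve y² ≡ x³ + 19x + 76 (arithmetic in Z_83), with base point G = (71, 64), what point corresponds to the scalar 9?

(67, 65)

Double-and-add on 9 = (1001)₂. Start with G = (71, 64) for the leading 1-bit.
double: tangent at (71, 64): λ = (3·71² + 19)/(2·64) ≡ 36/45. 45⁻¹ ≡ 24 (mod 83) since 45·24 = 1080 ≡ 1, so λ ≡ 36·24 ≡ 34.
  x = λ² - 71 - 71 = 1156 - 142 ≡ 18; y = λ·(71 - 18) - 64 ≡ 78. → (18, 78)
double: tangent at (18, 78): λ = (3·18² + 19)/(2·78) ≡ 78/73. 73⁻¹ ≡ 58 (mod 83), so λ ≡ 78·58 ≡ 42.
  x = λ² - 18 - 18 = 1764 - 36 ≡ 68; y = λ·(18 - 68) - 78 ≡ 63. → (68, 63)
double: tangent at (68, 63): λ = (3·68² + 19)/(2·63) ≡ 30/43. 43⁻¹ ≡ 56 (mod 83), so λ ≡ 30·56 ≡ 20.
  x = λ² - 68 - 68 = 400 - 136 ≡ 15; y = λ·(68 - 15) - 63 ≡ 1. → (15, 1)
add G: (15, 1) + (71, 64). λ = (64 - 1)/(71 - 15) ≡ 63/56 mod 83. 56⁻¹ ≡ 43 (mod 83), so λ ≡ 53.
  x = λ² - 15 - 71 = 2809 - 86 ≡ 67; y = λ·(15 - 67) - 1 ≡ 65. → (67, 65)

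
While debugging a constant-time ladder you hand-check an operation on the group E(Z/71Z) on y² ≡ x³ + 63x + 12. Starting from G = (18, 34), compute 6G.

Repeated addition: build up to 6G.
2G: tangent at (18, 34): λ = (3·18² + 63)/(2·34) ≡ 41/68. 68⁻¹ ≡ 47 (mod 71), so λ ≡ 41·47 ≡ 10.
  x = λ² - 18 - 18 = 100 - 36 ≡ 64; y = λ·(18 - 64) - 34 ≡ 3. → (64, 3)
3G: (64, 3) + (18, 34). λ = (34 - 3)/(18 - 64) ≡ 31/25 mod 71. 25⁻¹ ≡ 54 (mod 71), so λ ≡ 41.
  x = λ² - 64 - 18 = 1681 - 82 ≡ 37; y = λ·(64 - 37) - 3 ≡ 39. → (37, 39)
4G: (37, 39) + (18, 34). λ = (34 - 39)/(18 - 37) ≡ 66/52 mod 71. 52⁻¹ ≡ 56 (mod 71) since 52·56 = 2912 ≡ 1, so λ ≡ 4.
  x = λ² - 37 - 18 = 16 - 55 ≡ 32; y = λ·(37 - 32) - 39 ≡ 52. → (32, 52)
5G: (32, 52) + (18, 34). λ = (34 - 52)/(18 - 32) ≡ 53/57 mod 71. 57⁻¹ ≡ 5 (mod 71), so λ ≡ 52.
  x = λ² - 32 - 18 = 2704 - 50 ≡ 27; y = λ·(32 - 27) - 52 ≡ 66. → (27, 66)
6G: (27, 66) + (18, 34). λ = (34 - 66)/(18 - 27) ≡ 39/62 mod 71. 62⁻¹ ≡ 63 (mod 71), so λ ≡ 43.
  x = λ² - 27 - 18 = 1849 - 45 ≡ 29; y = λ·(27 - 29) - 66 ≡ 61. → (29, 61)

(29, 61)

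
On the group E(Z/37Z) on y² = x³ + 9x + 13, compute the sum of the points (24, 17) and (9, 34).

(14, 21)

(24, 17) + (9, 34). λ = (34 - 17)/(9 - 24) ≡ 17/22 mod 37. 22⁻¹ ≡ 32 (mod 37), so λ ≡ 26.
  x = λ² - 24 - 9 = 676 - 33 ≡ 14; y = λ·(24 - 14) - 17 ≡ 21. → (14, 21)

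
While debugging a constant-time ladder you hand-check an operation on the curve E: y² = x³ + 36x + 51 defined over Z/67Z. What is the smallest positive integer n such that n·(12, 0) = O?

2P: (12, 0) + (12, 0): same x and y₁ ≡ -y₂, so the sum is O.
2P = O, so the order is 2.

2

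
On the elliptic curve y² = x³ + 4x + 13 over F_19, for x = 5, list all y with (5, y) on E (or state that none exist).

x³ + 4x + 13 = 158 ≡ 6 (mod 19).
Square roots of 6 mod 19: 5 and 14 (since 5² = 25 ≡ 6).

5, 14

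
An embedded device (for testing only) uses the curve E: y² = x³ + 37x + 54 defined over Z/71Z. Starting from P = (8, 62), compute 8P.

Double-and-add on 8 = (1000)₂. Start with P = (8, 62) for the leading 1-bit.
double: tangent at (8, 62): λ = (3·8² + 37)/(2·62) ≡ 16/53. 53⁻¹ ≡ 67 (mod 71), so λ ≡ 16·67 ≡ 7.
  x = λ² - 8 - 8 = 49 - 16 ≡ 33; y = λ·(8 - 33) - 62 ≡ 47. → (33, 47)
double: tangent at (33, 47): λ = (3·33² + 37)/(2·47) ≡ 38/23. 23⁻¹ ≡ 34 (mod 71), so λ ≡ 38·34 ≡ 14.
  x = λ² - 33 - 33 = 196 - 66 ≡ 59; y = λ·(33 - 59) - 47 ≡ 15. → (59, 15)
double: tangent at (59, 15): λ = (3·59² + 37)/(2·15) ≡ 43/30. 30⁻¹ ≡ 45 (mod 71) since 30·45 = 1350 ≡ 1, so λ ≡ 43·45 ≡ 18.
  x = λ² - 59 - 59 = 324 - 118 ≡ 64; y = λ·(59 - 64) - 15 ≡ 37. → (64, 37)

(64, 37)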